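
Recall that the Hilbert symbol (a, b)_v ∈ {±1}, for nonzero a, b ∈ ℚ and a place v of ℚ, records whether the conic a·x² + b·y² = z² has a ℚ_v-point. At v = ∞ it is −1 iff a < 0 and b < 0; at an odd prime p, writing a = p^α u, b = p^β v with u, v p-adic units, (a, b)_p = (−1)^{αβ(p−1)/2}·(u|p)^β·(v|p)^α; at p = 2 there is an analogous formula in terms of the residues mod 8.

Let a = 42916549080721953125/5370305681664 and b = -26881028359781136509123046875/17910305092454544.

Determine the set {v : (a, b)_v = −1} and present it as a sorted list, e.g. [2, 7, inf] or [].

[]

(a, b) ≡ (5, -155) mod (ℚ^×)²; places V = {2, 3, 5, 7, 11, 19, 29, 31, ∞}.
(a,b)_31: α=4, u≡14; β=7, v≡23 (mod 31); (14|31)=+1, (23|31)=-1; sign (−1)^0·+1^7·-1^4 = +1.
(a,b)_29: α=6, u≡25; β=8, v≡11 (mod 29); (25|29)=+1, (11|29)=-1; sign (−1)^0·+1^8·-1^6 = +1.
(a,b)_∞: sgn(5)=+, sgn(-155)=−, so +1.
(a,b)_3: α=-4, u≡2; β=-6, v≡1 (mod 3); (2|3)=-1, (1|3)=+1; sign (−1)^0·-1^-6·+1^-4 = +1.
(a,b)_5: α=7, u≡4; β=9, v≡1 (mod 5); (4|5)=+1, (1|5)=+1; sign (−1)^0·+1^9·+1^7 = +1.
(a,b)_11: α=-4, u≡5; β=-6, v≡8 (mod 11); (5|11)=+1, (8|11)=-1; sign (−1)^0·+1^-6·-1^-4 = +1.
(a,b)_19: α=-2, u≡17; β=-2, v≡1 (mod 19); (17|19)=+1, (1|19)=+1; sign (−1)^0·+1^-2·+1^-2 = +1.
(a,b)_7: α=-2, u≡5; β=-4, v≡3 (mod 7); (5|7)=-1, (3|7)=-1; sign (−1)^0·-1^-4·-1^-2 = +1.
(a,b)_2: α=-8, β=-4; u≡5, v≡5 (mod 8); ε(u)ε(v)=0·0, αω(v)=-8·1, βω(u)=-4·1; sum ≡ 0  ⇒  +1.
Ram(a, b) = ∅: the form 5·x² + -155·y² − z² is isotropic over every ℚ_v, so by Hasse–Minkowski it is isotropic over ℚ.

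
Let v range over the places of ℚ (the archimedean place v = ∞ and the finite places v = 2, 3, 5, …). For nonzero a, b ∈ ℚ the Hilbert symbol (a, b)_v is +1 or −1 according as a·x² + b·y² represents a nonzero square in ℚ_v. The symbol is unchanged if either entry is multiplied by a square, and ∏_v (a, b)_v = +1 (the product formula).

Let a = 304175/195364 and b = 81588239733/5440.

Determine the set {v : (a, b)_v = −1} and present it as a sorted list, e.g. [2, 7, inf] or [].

Mod squares: a ≡ 23, b ≡ 2211105. Check v ∈ {∞, 2, 3, 5, 7, 11, 13, 17, 23, 29}.
v=13: a=13^-2·(≡12), b=13^1·(≡5) mod 13; (12|13)=+1, (5|13)=-1; (−1)^{-2·1·6}·(+1)^1·(-1)^-2 = +1.
v=5: a=5^2·(≡3), b=5^-1·(≡1) mod 5; (3|5)=-1, (1|5)=+1; (−1)^{2·-1·2}·(-1)^-1·(+1)^2 = -1.
v=2: v_2(a)=-2, v_2(b)=-6; units ≡ 7, 1 (mod 8); ε·ε+αω+βω = 1·0+-2·0+-6·0 ≡ 0  ⇒  (a,b)_2 = +1.
v=17: a=17^-2·(≡10), b=17^-1·(≡8) mod 17; (10|17)=-1, (8|17)=+1; (−1)^{-2·-1·8}·(-1)^-1·(+1)^-2 = -1.
v=7: a=7^0·(≡4), b=7^2·(≡1) mod 7; (4|7)=+1, (1|7)=+1; (−1)^{0·2·3}·(+1)^2·(+1)^0 = +1.
v=11: a=11^0·(≡9), b=11^2·(≡2) mod 11; (9|11)=+1, (2|11)=-1; (−1)^{0·2·5}·(+1)^2·(-1)^0 = +1.
v=∞: 23 > 0 and 2211105 > 0  ⇒  (a,b)_∞ = +1.
v=29: a=29^0·(≡20), b=29^1·(≡20) mod 29; (20|29)=+1, (20|29)=+1; (−1)^{0·1·14}·(+1)^1·(+1)^0 = +1.
v=3: a=3^0·(≡2), b=3^1·(≡1) mod 3; (2|3)=-1, (1|3)=+1; (−1)^{0·1·1}·(-1)^1·(+1)^0 = -1.
v=23: a=23^3·(≡1), b=23^3·(≡6) mod 23; (1|23)=+1, (6|23)=+1; (−1)^{3·3·11}·(+1)^3·(+1)^3 = -1.
Ram(23, 2211105) = {3, 5, 17, 23}; no ℚ_3-point on the conic.

[3, 5, 17, 23]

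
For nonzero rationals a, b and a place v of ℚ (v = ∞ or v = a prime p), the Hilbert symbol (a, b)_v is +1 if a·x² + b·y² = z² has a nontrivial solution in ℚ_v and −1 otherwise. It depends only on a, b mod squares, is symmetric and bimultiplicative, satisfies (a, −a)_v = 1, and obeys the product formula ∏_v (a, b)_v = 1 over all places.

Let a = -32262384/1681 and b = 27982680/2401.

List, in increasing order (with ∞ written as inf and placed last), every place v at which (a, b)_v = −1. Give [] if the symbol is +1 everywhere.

(a, b) ≡ (-41151, 6995670) mod (ℚ^×)²; places V = {2, 3, 5, 7, 11, 17, 29, 41, 43, ∞}.
(a,b)_29: α=1, u≡27; β=1, v≡14 (mod 29); (27|29)=-1, (14|29)=-1; sign (−1)^0·-1^1·-1^1 = +1.
(a,b)_∞: sgn(-41151)=−, sgn(6995670)=+, so +1.
(a,b)_5: α=0, u≡1; β=1, v≡1 (mod 5); (1|5)=+1, (1|5)=+1; sign (−1)^0·+1^1·+1^0 = +1.
(a,b)_2: α=4, β=3; u≡1, v≡3 (mod 8); ε(u)ε(v)=0·1, αω(v)=4·1, βω(u)=3·0; sum ≡ 0  ⇒  +1.
(a,b)_17: α=0, u≡11; β=1, v≡8 (mod 17); (11|17)=-1, (8|17)=+1; sign (−1)^0·-1^1·+1^0 = -1.
(a,b)_11: α=1, u≡7; β=1, v≡3 (mod 11); (7|11)=-1, (3|11)=+1; sign (−1)^1·-1^1·+1^1 = +1.
(a,b)_7: α=2, u≡4; β=-4, v≡5 (mod 7); (4|7)=+1, (5|7)=-1; sign (−1)^0·+1^-4·-1^2 = +1.
(a,b)_41: α=-2, u≡24; β=0, v≡31 (mod 41); (24|41)=-1, (31|41)=+1; sign (−1)^0·-1^0·+1^-2 = +1.
(a,b)_43: α=1, u≡37; β=1, v≡31 (mod 43); (37|43)=-1, (31|43)=+1; sign (−1)^1·-1^1·+1^1 = +1.
(a,b)_3: α=1, u≡2; β=1, v≡2 (mod 3); (2|3)=-1, (2|3)=-1; sign (−1)^1·-1^1·-1^1 = -1.
Ram(-41151, 6995670) = {3, 17}; no ℚ_3-point on the conic.

[3, 17]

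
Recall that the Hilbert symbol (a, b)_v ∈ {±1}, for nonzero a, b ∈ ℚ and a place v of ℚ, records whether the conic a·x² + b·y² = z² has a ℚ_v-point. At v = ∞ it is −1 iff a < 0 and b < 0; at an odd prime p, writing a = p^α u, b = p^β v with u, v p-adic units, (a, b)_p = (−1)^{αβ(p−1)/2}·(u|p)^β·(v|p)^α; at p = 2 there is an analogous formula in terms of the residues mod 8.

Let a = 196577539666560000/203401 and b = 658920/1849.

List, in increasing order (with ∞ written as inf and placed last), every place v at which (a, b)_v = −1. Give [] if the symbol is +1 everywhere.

[3, 13]

Mod squares: a ≡ 5681, b ≡ 570. Check v ∈ {∞, 2, 3, 5, 11, 13, 17, 19, 23, 41, 43}.
v=3: a=3^4·(≡2), b=3^1·(≡1) mod 3; (2|3)=-1, (1|3)=+1; (−1)^{4·1·1}·(-1)^1·(+1)^4 = -1.
v=43: a=43^2·(≡18), b=43^-2·(≡31) mod 43; (18|43)=-1, (31|43)=+1; (−1)^{2·-2·21}·(-1)^-2·(+1)^2 = +1.
v=17: a=17^0·(≡3), b=17^2·(≡8) mod 17; (3|17)=-1, (8|17)=+1; (−1)^{0·2·8}·(-1)^2·(+1)^0 = +1.
v=19: a=19^3·(≡14), b=19^1·(≡4) mod 19; (14|19)=-1, (4|19)=+1; (−1)^{3·1·9}·(-1)^1·(+1)^3 = +1.
v=23: a=23^1·(≡20), b=23^0·(≡12) mod 23; (20|23)=-1, (12|23)=+1; (−1)^{1·0·11}·(-1)^0·(+1)^1 = +1.
v=5: a=5^4·(≡1), b=5^1·(≡1) mod 5; (1|5)=+1, (1|5)=+1; (−1)^{4·1·2}·(+1)^1·(+1)^4 = +1.
v=13: a=13^1·(≡8), b=13^0·(≡5) mod 13; (8|13)=-1, (5|13)=-1; (−1)^{1·0·6}·(-1)^0·(-1)^1 = -1.
v=∞: 5681 > 0 and 570 > 0  ⇒  (a,b)_∞ = +1.
v=11: a=11^-2·(≡4), b=11^0·(≡9) mod 11; (4|11)=+1, (9|11)=+1; (−1)^{-2·0·5}·(+1)^0·(+1)^-2 = +1.
v=2: v_2(a)=10, v_2(b)=3; units ≡ 1, 5 (mod 8); ε·ε+αω+βω = 0·0+10·1+3·0 ≡ 0  ⇒  (a,b)_2 = +1.
v=41: a=41^-2·(≡31), b=41^0·(≡33) mod 41; (31|41)=+1, (33|41)=+1; (−1)^{-2·0·20}·(+1)^0·(+1)^-2 = +1.
Ram(5681, 570) = {3, 13}; no ℚ_3-point on the conic.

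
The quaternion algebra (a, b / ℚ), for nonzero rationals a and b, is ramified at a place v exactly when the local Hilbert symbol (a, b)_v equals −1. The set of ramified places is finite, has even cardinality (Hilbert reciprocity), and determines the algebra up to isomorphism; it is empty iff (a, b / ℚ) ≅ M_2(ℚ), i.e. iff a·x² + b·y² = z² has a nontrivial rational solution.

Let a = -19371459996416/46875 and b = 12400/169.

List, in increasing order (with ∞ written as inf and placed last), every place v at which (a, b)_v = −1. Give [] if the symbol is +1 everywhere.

[2, 17, 31, 47]

Mod squares: a ≡ -817377, b ≡ 31. Check v ∈ {∞, 2, 3, 5, 11, 13, 17, 31, 47}.
v=17: a=17^3·(≡6), b=17^0·(≡10) mod 17; (6|17)=-1, (10|17)=-1; (−1)^{3·0·8}·(-1)^0·(-1)^3 = -1.
v=31: a=31^3·(≡28), b=31^1·(≡2) mod 31; (28|31)=+1, (2|31)=+1; (−1)^{3·1·15}·(+1)^1·(+1)^3 = -1.
v=47: a=47^1·(≡15), b=47^0·(≡40) mod 47; (15|47)=-1, (40|47)=-1; (−1)^{1·0·23}·(-1)^0·(-1)^1 = -1.
v=2: v_2(a)=8, v_2(b)=4; units ≡ 7, 7 (mod 8); ε·ε+αω+βω = 1·1+8·0+4·0 ≡ 1  ⇒  (a,b)_2 = -1.
v=3: a=3^-1·(≡1), b=3^0·(≡1) mod 3; (1|3)=+1, (1|3)=+1; (−1)^{-1·0·1}·(+1)^0·(+1)^-1 = +1.
v=∞: -817377 < 0 and 31 > 0  ⇒  (a,b)_∞ = +1.
v=11: a=11^1·(≡5), b=11^0·(≡9) mod 11; (5|11)=+1, (9|11)=+1; (−1)^{1·0·5}·(+1)^0·(+1)^1 = +1.
v=5: a=5^-6·(≡3), b=5^2·(≡4) mod 5; (3|5)=-1, (4|5)=+1; (−1)^{-6·2·2}·(-1)^2·(+1)^-6 = +1.
v=13: a=13^0·(≡7), b=13^-2·(≡11) mod 13; (7|13)=-1, (11|13)=-1; (−1)^{0·-2·6}·(-1)^-2·(-1)^0 = +1.
|Ram(-817377, 31)| = 4, even; anisotropic at {2, 17, 31, 47}.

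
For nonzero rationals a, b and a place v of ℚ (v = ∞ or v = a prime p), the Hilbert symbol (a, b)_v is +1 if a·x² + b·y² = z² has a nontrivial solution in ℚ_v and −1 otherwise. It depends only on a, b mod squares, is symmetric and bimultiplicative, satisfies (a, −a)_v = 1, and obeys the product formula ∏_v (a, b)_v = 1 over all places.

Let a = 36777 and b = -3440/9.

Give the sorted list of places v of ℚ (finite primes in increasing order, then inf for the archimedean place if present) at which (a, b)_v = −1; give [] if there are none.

Mod squares: a ≡ 36777, b ≡ -215. Check v ∈ {∞, 2, 3, 5, 13, 23, 41, 43}.
v=5: a=5^0·(≡2), b=5^1·(≡3) mod 5; (2|5)=-1, (3|5)=-1; (−1)^{0·1·2}·(-1)^1·(-1)^0 = -1.
v=2: v_2(a)=0, v_2(b)=4; units ≡ 1, 1 (mod 8); ε·ε+αω+βω = 0·0+0·0+4·0 ≡ 0  ⇒  (a,b)_2 = +1.
v=23: a=23^1·(≡12), b=23^0·(≡19) mod 23; (12|23)=+1, (19|23)=-1; (−1)^{1·0·11}·(+1)^0·(-1)^1 = -1.
v=43: a=43^0·(≡12), b=43^1·(≡15) mod 43; (12|43)=-1, (15|43)=+1; (−1)^{0·1·21}·(-1)^1·(+1)^0 = -1.
v=∞: 36777 > 0 and -215 < 0  ⇒  (a,b)_∞ = +1.
v=41: a=41^1·(≡36), b=41^0·(≡5) mod 41; (36|41)=+1, (5|41)=+1; (−1)^{1·0·20}·(+1)^0·(+1)^1 = +1.
v=13: a=13^1·(≡8), b=13^0·(≡2) mod 13; (8|13)=-1, (2|13)=-1; (−1)^{1·0·6}·(-1)^0·(-1)^1 = -1.
v=3: a=3^1·(≡1), b=3^-2·(≡1) mod 3; (1|3)=+1, (1|3)=+1; (−1)^{1·-2·1}·(+1)^-2·(+1)^1 = +1.
|Ram(36777, -215)| = 4, even; anisotropic at {5, 13, 23, 43}.

[5, 13, 23, 43]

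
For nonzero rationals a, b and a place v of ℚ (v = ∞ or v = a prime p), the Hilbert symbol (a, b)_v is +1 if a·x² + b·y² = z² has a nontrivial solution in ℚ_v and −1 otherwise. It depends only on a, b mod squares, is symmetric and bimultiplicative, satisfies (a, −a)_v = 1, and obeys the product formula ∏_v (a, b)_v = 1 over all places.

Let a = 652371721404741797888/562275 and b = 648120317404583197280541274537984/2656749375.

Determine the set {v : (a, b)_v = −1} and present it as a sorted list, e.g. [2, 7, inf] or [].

Mod squares: a ≡ 102, b ≡ 34034. Check v ∈ {∞, 2, 3, 5, 7, 11, 13, 17, 19, 29}.
v=29: a=29^4·(≡19), b=29^6·(≡15) mod 29; (19|29)=-1, (15|29)=-1; (−1)^{4·6·14}·(-1)^6·(-1)^4 = +1.
v=3: a=3^-3·(≡1), b=3^-6·(≡2) mod 3; (1|3)=+1, (2|3)=-1; (−1)^{-3·-6·1}·(+1)^-6·(-1)^-3 = -1.
v=∞: 102 > 0 and 34034 > 0  ⇒  (a,b)_∞ = +1.
v=11: a=11^2·(≡1), b=11^1·(≡3) mod 11; (1|11)=+1, (3|11)=+1; (−1)^{2·1·5}·(+1)^1·(+1)^2 = +1.
v=13: a=13^4·(≡11), b=13^7·(≡8) mod 13; (11|13)=-1, (8|13)=-1; (−1)^{4·7·6}·(-1)^7·(-1)^4 = -1.
v=5: a=5^-2·(≡3), b=5^-4·(≡1) mod 5; (3|5)=-1, (1|5)=+1; (−1)^{-2·-4·2}·(-1)^-4·(+1)^-2 = +1.
v=17: a=17^-1·(≡3), b=17^-1·(≡16) mod 17; (3|17)=-1, (16|17)=+1; (−1)^{-1·-1·8}·(-1)^-1·(+1)^-1 = -1.
v=7: a=7^-2·(≡1), b=7^-3·(≡1) mod 7; (1|7)=+1, (1|7)=+1; (−1)^{-2·-3·3}·(+1)^-3·(+1)^-2 = +1.
v=19: a=19^4·(≡11), b=19^6·(≡16) mod 19; (11|19)=+1, (16|19)=+1; (−1)^{4·6·9}·(+1)^6·(+1)^4 = +1.
v=2: v_2(a)=11, v_2(b)=25; units ≡ 3, 1 (mod 8); ε·ε+αω+βω = 1·0+11·0+25·1 ≡ 1  ⇒  (a,b)_2 = -1.
|Ram(102, 34034)| = 4, even; anisotropic at {2, 3, 13, 17}.

[2, 3, 13, 17]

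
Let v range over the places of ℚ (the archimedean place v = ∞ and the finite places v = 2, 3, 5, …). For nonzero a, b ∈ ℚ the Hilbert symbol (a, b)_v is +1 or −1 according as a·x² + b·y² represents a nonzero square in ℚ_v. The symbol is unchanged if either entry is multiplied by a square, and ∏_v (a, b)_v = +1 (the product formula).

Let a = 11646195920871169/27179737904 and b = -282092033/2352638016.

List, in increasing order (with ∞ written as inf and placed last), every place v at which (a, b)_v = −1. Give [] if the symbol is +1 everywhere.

Mod squares: a ≡ 11891, b ≡ -713. Check v ∈ {∞, 2, 3, 7, 11, 17, 19, 23, 29, 31, 37, 43, 47}.
v=11: a=11^-1·(≡9), b=11^0·(≡10) mod 11; (9|11)=+1, (10|11)=-1; (−1)^{-1·0·5}·(+1)^0·(-1)^-1 = -1.
v=31: a=31^0·(≡19), b=31^1·(≡1) mod 31; (19|31)=+1, (1|31)=+1; (−1)^{0·1·15}·(+1)^1·(+1)^0 = +1.
v=17: a=17^-4·(≡4), b=17^2·(≡1) mod 17; (4|17)=+1, (1|17)=+1; (−1)^{-4·2·8}·(+1)^2·(+1)^-4 = +1.
v=19: a=19^2·(≡9), b=19^0·(≡4) mod 19; (9|19)=+1, (4|19)=+1; (−1)^{2·0·9}·(+1)^0·(+1)^2 = +1.
v=29: a=29^2·(≡24), b=29^0·(≡26) mod 29; (24|29)=+1, (26|29)=-1; (−1)^{2·0·14}·(+1)^0·(-1)^2 = +1.
v=3: a=3^0·(≡2), b=3^-2·(≡1) mod 3; (2|3)=-1, (1|3)=+1; (−1)^{0·-2·1}·(-1)^-2·(+1)^0 = +1.
v=2: v_2(a)=-4, v_2(b)=-6; units ≡ 3, 7 (mod 8); ε·ε+αω+βω = 1·1+-4·0+-6·1 ≡ 1  ⇒  (a,b)_2 = -1.
v=∞: 11891 > 0 and -713 < 0  ⇒  (a,b)_∞ = +1.
v=43: a=43^-2·(≡23), b=43^-2·(≡22) mod 43; (23|43)=+1, (22|43)=-1; (−1)^{-2·-2·21}·(+1)^-2·(-1)^-2 = +1.
v=47: a=47^1·(≡17), b=47^-2·(≡10) mod 47; (17|47)=+1, (10|47)=-1; (−1)^{1·-2·23}·(+1)^-2·(-1)^1 = -1.
v=23: a=23^3·(≡10), b=23^1·(≡7) mod 23; (10|23)=-1, (7|23)=-1; (−1)^{3·1·11}·(-1)^1·(-1)^3 = -1.
v=37: a=37^2·(≡29), b=37^2·(≡16) mod 37; (29|37)=-1, (16|37)=+1; (−1)^{2·2·18}·(-1)^2·(+1)^2 = +1.
v=7: a=7^2·(≡6), b=7^0·(≡1) mod 7; (6|7)=-1, (1|7)=+1; (−1)^{2·0·3}·(-1)^0·(+1)^2 = +1.
(11891, -713 / ℚ) ramifies at {2, 11, 23, 47}: a division algebra.

[2, 11, 23, 47]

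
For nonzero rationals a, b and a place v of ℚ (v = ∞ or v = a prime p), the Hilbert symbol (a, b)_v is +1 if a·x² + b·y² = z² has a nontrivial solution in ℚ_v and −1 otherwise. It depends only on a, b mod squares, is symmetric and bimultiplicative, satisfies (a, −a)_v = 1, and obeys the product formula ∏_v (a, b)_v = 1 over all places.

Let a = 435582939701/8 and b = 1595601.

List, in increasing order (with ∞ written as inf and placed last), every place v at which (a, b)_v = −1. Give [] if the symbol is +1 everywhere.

(a, b) ≡ (1005082, 177289) mod (ℚ^×)²; places V = {2, 3, 7, 13, 19, 29, 31, 43, ∞}.
(a,b)_43: α=1, u≡21; β=1, v≡41 (mod 43); (21|43)=+1, (41|43)=+1; sign (−1)^1·+1^1·+1^1 = -1.
(a,b)_7: α=4, u≡2; β=1, v≡2 (mod 7); (2|7)=+1, (2|7)=+1; sign (−1)^0·+1^1·+1^4 = +1.
(a,b)_31: α=1, u≡23; β=1, v≡11 (mod 31); (23|31)=-1, (11|31)=-1; sign (−1)^1·-1^1·-1^1 = -1.
(a,b)_19: α=2, u≡4; β=1, v≡18 (mod 19); (4|19)=+1, (18|19)=-1; sign (−1)^0·+1^1·-1^2 = +1.
(a,b)_3: α=0, u≡1; β=2, v≡1 (mod 3); (1|3)=+1, (1|3)=+1; sign (−1)^0·+1^2·+1^0 = +1.
(a,b)_29: α=1, u≡18; β=0, v≡21 (mod 29); (18|29)=-1, (21|29)=-1; sign (−1)^0·-1^0·-1^1 = -1.
(a,b)_∞: sgn(1005082)=+, sgn(177289)=+, so +1.
(a,b)_2: α=-3, β=0; u≡5, v≡1 (mod 8); ε(u)ε(v)=0·0, αω(v)=-3·0, βω(u)=0·1; sum ≡ 0  ⇒  +1.
(a,b)_13: α=1, u≡12; β=0, v≡7 (mod 13); (12|13)=+1, (7|13)=-1; sign (−1)^0·+1^0·-1^1 = -1.
|Ram(1005082, 177289)| = 4, even; anisotropic at {13, 29, 31, 43}.

[13, 29, 31, 43]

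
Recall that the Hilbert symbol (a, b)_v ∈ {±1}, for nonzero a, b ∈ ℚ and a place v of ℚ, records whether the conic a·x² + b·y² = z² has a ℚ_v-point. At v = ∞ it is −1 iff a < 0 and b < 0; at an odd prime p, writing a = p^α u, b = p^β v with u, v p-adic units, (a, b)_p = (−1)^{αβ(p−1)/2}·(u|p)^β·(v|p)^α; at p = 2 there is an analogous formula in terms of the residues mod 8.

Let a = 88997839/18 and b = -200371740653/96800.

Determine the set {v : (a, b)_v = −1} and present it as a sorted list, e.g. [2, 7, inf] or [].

[37, 41]

(a, b) ≡ (615902, -874) mod (ℚ^×)²; places V = {2, 3, 5, 7, 11, 17, 19, 23, 29, 37, 41, ∞}.
(a,b)_41: α=1, u≡10; β=0, v≡28 (mod 41); (10|41)=+1, (28|41)=-1; sign (−1)^0·+1^0·-1^1 = -1.
(a,b)_11: α=0, u≡1; β=-2, v≡6 (mod 11); (1|11)=+1, (6|11)=-1; sign (−1)^0·+1^-2·-1^0 = +1.
(a,b)_29: α=1, u≡11; β=0, v≡5 (mod 29); (11|29)=-1, (5|29)=+1; sign (−1)^0·-1^0·+1^1 = +1.
(a,b)_3: α=-2, u≡2; β=0, v≡2 (mod 3); (2|3)=-1, (2|3)=-1; sign (−1)^0·-1^0·-1^-2 = +1.
(a,b)_2: α=-1, β=-5; u≡7, v≡3 (mod 8); ε(u)ε(v)=1·1, αω(v)=-1·1, βω(u)=-5·0; sum ≡ 0  ⇒  +1.
(a,b)_23: α=0, u≡8; β=3, v≡13 (mod 23); (8|23)=+1, (13|23)=+1; sign (−1)^0·+1^3·+1^0 = +1.
(a,b)_19: α=0, u≡4; β=3, v≡6 (mod 19); (4|19)=+1, (6|19)=+1; sign (−1)^0·+1^3·+1^0 = +1.
(a,b)_5: α=0, u≡3; β=-2, v≡1 (mod 5); (3|5)=-1, (1|5)=+1; sign (−1)^0·-1^-2·+1^0 = +1.
(a,b)_7: α=1, u≡6; β=4, v≡2 (mod 7); (6|7)=-1, (2|7)=+1; sign (−1)^0·-1^4·+1^1 = +1.
(a,b)_∞: sgn(615902)=+, sgn(-874)=−, so +1.
(a,b)_37: α=1, u≡9; β=0, v≡32 (mod 37); (9|37)=+1, (32|37)=-1; sign (−1)^0·+1^0·-1^1 = -1.
(a,b)_17: α=2, u≡13; β=0, v≡12 (mod 17); (13|17)=+1, (12|17)=-1; sign (−1)^0·+1^0·-1^2 = +1.
|Ram(615902, -874)| = 2, even; anisotropic at {37, 41}.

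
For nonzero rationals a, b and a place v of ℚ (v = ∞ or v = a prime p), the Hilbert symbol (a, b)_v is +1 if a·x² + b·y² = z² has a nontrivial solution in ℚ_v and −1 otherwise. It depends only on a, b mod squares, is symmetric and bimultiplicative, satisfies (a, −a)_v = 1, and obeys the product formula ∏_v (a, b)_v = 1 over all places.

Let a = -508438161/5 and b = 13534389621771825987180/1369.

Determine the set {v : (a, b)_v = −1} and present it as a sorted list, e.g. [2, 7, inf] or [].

(a, b) ≡ (-117645, 3795) mod (ℚ^×)²; places V = {2, 3, 5, 7, 11, 13, 23, 31, 37, ∞}.
(a,b)_2: α=0, β=2; u≡3, v≡3 (mod 8); ε(u)ε(v)=1·1, αω(v)=0·1, βω(u)=2·1; sum ≡ 1  ⇒  -1.
(a,b)_11: α=1, u≡6; β=3, v≡5 (mod 11); (6|11)=-1, (5|11)=+1; sign (−1)^1·-1^3·+1^1 = +1.
(a,b)_3: α=3, u≡1; β=7, v≡2 (mod 3); (1|3)=+1, (2|3)=-1; sign (−1)^1·+1^7·-1^3 = +1.
(a,b)_37: α=0, u≡8; β=-2, v≡28 (mod 37); (8|37)=-1, (28|37)=+1; sign (−1)^0·-1^-2·+1^0 = +1.
(a,b)_31: α=1, u≡25; β=2, v≡26 (mod 31); (25|31)=+1, (26|31)=-1; sign (−1)^0·+1^2·-1^1 = -1.
(a,b)_7: α=4, u≡2; β=6, v≡2 (mod 7); (2|7)=+1, (2|7)=+1; sign (−1)^0·+1^6·+1^4 = +1.
(a,b)_5: α=-1, u≡4; β=1, v≡4 (mod 5); (4|5)=+1, (4|5)=+1; sign (−1)^0·+1^1·+1^-1 = +1.
(a,b)_∞: sgn(-117645)=−, sgn(3795)=+, so +1.
(a,b)_13: α=0, u≡11; β=2, v≡3 (mod 13); (11|13)=-1, (3|13)=+1; sign (−1)^0·-1^2·+1^0 = +1.
(a,b)_23: α=1, u≡15; β=3, v≡13 (mod 23); (15|23)=-1, (13|23)=+1; sign (−1)^1·-1^3·+1^1 = +1.
Ram(-117645, 3795) = {2, 31}; no ℚ_2-point on the conic.

[2, 31]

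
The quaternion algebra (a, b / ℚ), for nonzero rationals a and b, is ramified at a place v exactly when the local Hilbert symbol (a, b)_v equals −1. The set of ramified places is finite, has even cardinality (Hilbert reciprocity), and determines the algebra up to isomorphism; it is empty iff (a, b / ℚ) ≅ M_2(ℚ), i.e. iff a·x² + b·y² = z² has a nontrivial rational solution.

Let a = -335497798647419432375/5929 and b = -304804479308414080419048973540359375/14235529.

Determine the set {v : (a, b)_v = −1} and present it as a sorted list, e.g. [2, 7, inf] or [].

[5, 23, 31, 41, 43, inf]

(a, b) ≡ (-95, -16341247) mod (ℚ^×)²; places V = {2, 3, 5, 7, 11, 13, 17, 19, 23, 31, 41, 43, ∞}.
(a,b)_5: α=3, u≡4; β=6, v≡3 (mod 5); (4|5)=+1, (3|5)=-1; sign (−1)^0·+1^6·-1^3 = -1.
(a,b)_11: α=-2, u≡9; β=-2, v≡3 (mod 11); (9|11)=+1, (3|11)=+1; sign (−1)^0·+1^-2·+1^-2 = +1.
(a,b)_17: α=0, u≡3; β=2, v≡6 (mod 17); (3|17)=-1, (6|17)=-1; sign (−1)^0·-1^2·-1^0 = +1.
(a,b)_2: α=0, β=0; u≡1, v≡1 (mod 8); ε(u)ε(v)=0·0, αω(v)=0·0, βω(u)=0·0; sum ≡ 0  ⇒  +1.
(a,b)_3: α=0, u≡1; β=4, v≡2 (mod 3); (1|3)=+1, (2|3)=-1; sign (−1)^0·+1^4·-1^0 = +1.
(a,b)_19: α=1, u≡2; β=2, v≡16 (mod 19); (2|19)=-1, (16|19)=+1; sign (−1)^0·-1^2·+1^1 = +1.
(a,b)_31: α=2, u≡11; β=3, v≡19 (mod 31); (11|31)=-1, (19|31)=+1; sign (−1)^0·-1^3·+1^2 = -1.
(a,b)_43: α=2, u≡5; β=3, v≡42 (mod 43); (5|43)=-1, (42|43)=-1; sign (−1)^0·-1^3·-1^2 = -1.
(a,b)_41: α=2, u≡27; β=3, v≡28 (mod 41); (27|41)=-1, (28|41)=-1; sign (−1)^0·-1^3·-1^2 = -1.
(a,b)_7: α=-2, u≡3; β=-6, v≡1 (mod 7); (3|7)=-1, (1|7)=+1; sign (−1)^0·-1^-6·+1^-2 = +1.
(a,b)_23: α=4, u≡10; β=5, v≡3 (mod 23); (10|23)=-1, (3|23)=+1; sign (−1)^0·-1^5·+1^4 = -1.
(a,b)_∞: sgn(-95)=−, sgn(-16341247)=−, so -1.
(a,b)_13: α=2, u≡12; β=3, v≡1 (mod 13); (12|13)=+1, (1|13)=+1; sign (−1)^0·+1^3·+1^2 = +1.
(-95, -16341247 / ℚ) ramifies at {5, 23, 31, 41, 43, ∞}: a division algebra.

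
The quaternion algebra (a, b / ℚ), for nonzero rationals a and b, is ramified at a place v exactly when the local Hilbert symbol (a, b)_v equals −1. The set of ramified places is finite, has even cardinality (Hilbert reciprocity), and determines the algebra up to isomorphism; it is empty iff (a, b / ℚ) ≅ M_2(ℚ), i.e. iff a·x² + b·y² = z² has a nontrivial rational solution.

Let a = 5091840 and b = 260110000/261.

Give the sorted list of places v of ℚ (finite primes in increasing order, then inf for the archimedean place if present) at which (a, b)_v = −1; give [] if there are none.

(a, b) ≡ (2210, 551) mod (ℚ^×)²; places V = {2, 3, 5, 13, 17, 19, 29, 37, ∞}.
(a,b)_37: α=0, u≡11; β=2, v≡21 (mod 37); (11|37)=+1, (21|37)=+1; sign (−1)^0·+1^2·+1^0 = +1.
(a,b)_2: α=9, β=4; u≡1, v≡7 (mod 8); ε(u)ε(v)=0·1, αω(v)=9·0, βω(u)=4·0; sum ≡ 0  ⇒  +1.
(a,b)_29: α=0, u≡20; β=-1, v≡14 (mod 29); (20|29)=+1, (14|29)=-1; sign (−1)^0·+1^-1·-1^0 = +1.
(a,b)_3: α=2, u≡2; β=-2, v≡2 (mod 3); (2|3)=-1, (2|3)=-1; sign (−1)^0·-1^-2·-1^2 = +1.
(a,b)_17: α=1, u≡14; β=0, v≡12 (mod 17); (14|17)=-1, (12|17)=-1; sign (−1)^0·-1^0·-1^1 = -1.
(a,b)_5: α=1, u≡3; β=4, v≡1 (mod 5); (3|5)=-1, (1|5)=+1; sign (−1)^0·-1^4·+1^1 = +1.
(a,b)_13: α=1, u≡3; β=0, v≡7 (mod 13); (3|13)=+1, (7|13)=-1; sign (−1)^0·+1^0·-1^1 = -1.
(a,b)_∞: sgn(2210)=+, sgn(551)=+, so +1.
(a,b)_19: α=0, u≡11; β=1, v≡14 (mod 19); (11|19)=+1, (14|19)=-1; sign (−1)^0·+1^1·-1^0 = +1.
|Ram(2210, 551)| = 2, even; anisotropic at {13, 17}.

[13, 17]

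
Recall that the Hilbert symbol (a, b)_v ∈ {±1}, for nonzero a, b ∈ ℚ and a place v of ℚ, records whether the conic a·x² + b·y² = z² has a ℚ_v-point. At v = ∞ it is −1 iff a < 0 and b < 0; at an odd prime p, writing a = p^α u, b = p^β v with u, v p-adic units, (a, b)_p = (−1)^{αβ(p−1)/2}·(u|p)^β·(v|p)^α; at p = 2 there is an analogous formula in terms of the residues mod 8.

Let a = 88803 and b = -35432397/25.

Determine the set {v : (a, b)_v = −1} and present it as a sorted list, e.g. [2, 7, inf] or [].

[2, 3]

Mod squares: a ≡ 9867, b ≡ -437437. Check v ∈ {∞, 2, 3, 5, 7, 11, 13, 19, 23}.
v=5: a=5^0·(≡3), b=5^-2·(≡3) mod 5; (3|5)=-1, (3|5)=-1; (−1)^{0·-2·2}·(-1)^-2·(-1)^0 = +1.
v=∞: 9867 > 0 and -437437 < 0  ⇒  (a,b)_∞ = +1.
v=11: a=11^1·(≡10), b=11^1·(≡1) mod 11; (10|11)=-1, (1|11)=+1; (−1)^{1·1·5}·(-1)^1·(+1)^1 = +1.
v=13: a=13^1·(≡6), b=13^1·(≡2) mod 13; (6|13)=-1, (2|13)=-1; (−1)^{1·1·6}·(-1)^1·(-1)^1 = +1.
v=7: a=7^0·(≡1), b=7^1·(≡5) mod 7; (1|7)=+1, (5|7)=-1; (−1)^{0·1·3}·(+1)^1·(-1)^0 = +1.
v=19: a=19^0·(≡16), b=19^1·(≡1) mod 19; (16|19)=+1, (1|19)=+1; (−1)^{0·1·9}·(+1)^1·(+1)^0 = +1.
v=3: a=3^3·(≡1), b=3^4·(≡2) mod 3; (1|3)=+1, (2|3)=-1; (−1)^{3·4·1}·(+1)^4·(-1)^3 = -1.
v=2: v_2(a)=0, v_2(b)=0; units ≡ 3, 3 (mod 8); ε·ε+αω+βω = 1·1+0·1+0·1 ≡ 1  ⇒  (a,b)_2 = -1.
v=23: a=23^1·(≡20), b=23^1·(≡12) mod 23; (20|23)=-1, (12|23)=+1; (−1)^{1·1·11}·(-1)^1·(+1)^1 = +1.
Ram(9867, -437437) = {2, 3}; no ℚ_2-point on the conic.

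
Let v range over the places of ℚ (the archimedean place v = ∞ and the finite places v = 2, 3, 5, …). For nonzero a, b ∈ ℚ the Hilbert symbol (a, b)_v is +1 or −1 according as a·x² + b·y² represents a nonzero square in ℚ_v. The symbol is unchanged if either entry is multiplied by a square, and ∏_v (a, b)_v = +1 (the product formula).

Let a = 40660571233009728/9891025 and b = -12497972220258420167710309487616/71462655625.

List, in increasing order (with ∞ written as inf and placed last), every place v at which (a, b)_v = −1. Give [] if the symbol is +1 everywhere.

[11, 23, 29, 31]

(a, b) ≡ (8870433, -69) mod (ℚ^×)²; places V = {2, 3, 5, 7, 11, 13, 17, 23, 29, 31, 37, ∞}.
(a,b)_29: α=1, u≡15; β=2, v≡12 (mod 29); (15|29)=-1, (12|29)=-1; sign (−1)^0·-1^2·-1^1 = -1.
(a,b)_13: α=3, u≡3; β=8, v≡9 (mod 13); (3|13)=+1, (9|13)=+1; sign (−1)^0·+1^8·+1^3 = +1.
(a,b)_37: α=-2, u≡28; β=-2, v≡14 (mod 37); (28|37)=+1, (14|37)=-1; sign (−1)^0·+1^-2·-1^-2 = +1.
(a,b)_17: α=-2, u≡7; β=-4, v≡16 (mod 17); (7|17)=-1, (16|17)=+1; sign (−1)^0·-1^-4·+1^-2 = +1.
(a,b)_11: α=1, u≡4; β=2, v≡8 (mod 11); (4|11)=+1, (8|11)=-1; sign (−1)^0·+1^2·-1^1 = -1.
(a,b)_31: α=3, u≡13; β=6, v≡21 (mod 31); (13|31)=-1, (21|31)=-1; sign (−1)^0·-1^6·-1^3 = -1.
(a,b)_5: α=-2, u≡3; β=-4, v≡1 (mod 5); (3|5)=-1, (1|5)=+1; sign (−1)^0·-1^-4·+1^-2 = +1.
(a,b)_23: α=1, u≡15; β=1, v≡11 (mod 23); (15|23)=-1, (11|23)=-1; sign (−1)^1·-1^1·-1^1 = -1.
(a,b)_3: α=3, u≡2; β=1, v≡1 (mod 3); (2|3)=-1, (1|3)=+1; sign (−1)^1·-1^1·+1^3 = +1.
(a,b)_∞: sgn(8870433)=+, sgn(-69)=−, so +1.
(a,b)_2: α=6, β=10; u≡1, v≡3 (mod 8); ε(u)ε(v)=0·1, αω(v)=6·1, βω(u)=10·0; sum ≡ 0  ⇒  +1.
(a,b)_7: α=2, u≡5; β=4, v≡1 (mod 7); (5|7)=-1, (1|7)=+1; sign (−1)^0·-1^4·+1^2 = +1.
|Ram(8870433, -69)| = 4, even; anisotropic at {11, 23, 29, 31}.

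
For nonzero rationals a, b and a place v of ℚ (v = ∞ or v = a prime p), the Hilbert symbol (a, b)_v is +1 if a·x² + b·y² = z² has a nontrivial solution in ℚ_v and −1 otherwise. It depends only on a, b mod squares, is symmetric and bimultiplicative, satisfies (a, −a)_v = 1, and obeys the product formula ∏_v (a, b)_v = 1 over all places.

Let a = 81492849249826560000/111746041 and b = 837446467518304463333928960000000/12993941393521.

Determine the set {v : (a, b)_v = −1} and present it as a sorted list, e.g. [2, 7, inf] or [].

Mod squares: a ≡ 10374, b ≡ 35. Check v ∈ {∞, 2, 3, 5, 7, 11, 13, 17, 19, 31}.
v=3: a=3^1·(≡2), b=3^2·(≡2) mod 3; (2|3)=-1, (2|3)=-1; (−1)^{1·2·1}·(-1)^2·(-1)^1 = -1.
v=13: a=13^1·(≡2), b=13^2·(≡12) mod 13; (2|13)=-1, (12|13)=+1; (−1)^{1·2·6}·(-1)^2·(+1)^1 = +1.
v=11: a=11^-2·(≡3), b=11^-4·(≡2) mod 11; (3|11)=+1, (2|11)=-1; (−1)^{-2·-4·5}·(+1)^-4·(-1)^-2 = +1.
v=5: a=5^4·(≡1), b=5^7·(≡3) mod 5; (1|5)=+1, (3|5)=-1; (−1)^{4·7·2}·(+1)^7·(-1)^4 = +1.
v=17: a=17^2·(≡16), b=17^2·(≡13) mod 17; (16|17)=+1, (13|17)=+1; (−1)^{2·2·8}·(+1)^2·(+1)^2 = +1.
v=2: v_2(a)=11, v_2(b)=18; units ≡ 3, 3 (mod 8); ε·ε+αω+βω = 1·1+11·1+18·1 ≡ 0  ⇒  (a,b)_2 = +1.
v=19: a=19^3·(≡10), b=19^6·(≡7) mod 19; (10|19)=-1, (7|19)=+1; (−1)^{3·6·9}·(-1)^6·(+1)^3 = +1.
v=∞: 10374 > 0 and 35 > 0  ⇒  (a,b)_∞ = +1.
v=31: a=31^-4·(≡14), b=31^-6·(≡25) mod 31; (14|31)=+1, (25|31)=+1; (−1)^{-4·-6·15}·(+1)^-6·(+1)^-4 = +1.
v=7: a=7^7·(≡6), b=7^11·(≡5) mod 7; (6|7)=-1, (5|7)=-1; (−1)^{7·11·3}·(-1)^11·(-1)^7 = -1.
Ram(10374, 35) = {3, 7}; no ℚ_3-point on the conic.

[3, 7]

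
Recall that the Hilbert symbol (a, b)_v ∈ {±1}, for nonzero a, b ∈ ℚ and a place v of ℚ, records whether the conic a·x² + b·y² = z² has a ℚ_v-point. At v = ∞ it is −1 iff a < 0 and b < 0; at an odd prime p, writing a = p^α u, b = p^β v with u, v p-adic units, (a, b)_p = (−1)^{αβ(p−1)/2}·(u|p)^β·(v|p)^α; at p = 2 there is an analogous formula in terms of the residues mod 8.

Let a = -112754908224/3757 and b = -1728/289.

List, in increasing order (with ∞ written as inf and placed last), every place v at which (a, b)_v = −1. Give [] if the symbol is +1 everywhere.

[3, inf]

Mod squares: a ≡ -641173, b ≡ -3. Check v ∈ {∞, 2, 3, 7, 13, 17, 31, 37, 43}.
v=31: a=31^1·(≡1), b=31^0·(≡7) mod 31; (1|31)=+1, (7|31)=+1; (−1)^{1·0·15}·(+1)^0·(+1)^1 = +1.
v=2: v_2(a)=6, v_2(b)=6; units ≡ 3, 5 (mod 8); ε·ε+αω+βω = 1·0+6·1+6·1 ≡ 0  ⇒  (a,b)_2 = +1.
v=∞: -641173 < 0 and -3 < 0  ⇒  (a,b)_∞ = -1.
v=3: a=3^6·(≡2), b=3^3·(≡2) mod 3; (2|3)=-1, (2|3)=-1; (−1)^{6·3·1}·(-1)^3·(-1)^6 = -1.
v=13: a=13^-1·(≡1), b=13^0·(≡9) mod 13; (1|13)=+1, (9|13)=+1; (−1)^{-1·0·6}·(+1)^0·(+1)^-1 = +1.
v=43: a=43^1·(≡16), b=43^0·(≡15) mod 43; (16|43)=+1, (15|43)=+1; (−1)^{1·0·21}·(+1)^0·(+1)^1 = +1.
v=37: a=37^1·(≡8), b=37^0·(≡9) mod 37; (8|37)=-1, (9|37)=+1; (−1)^{1·0·18}·(-1)^0·(+1)^1 = +1.
v=7: a=7^2·(≡3), b=7^0·(≡4) mod 7; (3|7)=-1, (4|7)=+1; (−1)^{2·0·3}·(-1)^0·(+1)^2 = +1.
v=17: a=17^-2·(≡1), b=17^-2·(≡6) mod 17; (1|17)=+1, (6|17)=-1; (−1)^{-2·-2·8}·(+1)^-2·(-1)^-2 = +1.
|Ram(-641173, -3)| = 2, even; anisotropic at {3, ∞}.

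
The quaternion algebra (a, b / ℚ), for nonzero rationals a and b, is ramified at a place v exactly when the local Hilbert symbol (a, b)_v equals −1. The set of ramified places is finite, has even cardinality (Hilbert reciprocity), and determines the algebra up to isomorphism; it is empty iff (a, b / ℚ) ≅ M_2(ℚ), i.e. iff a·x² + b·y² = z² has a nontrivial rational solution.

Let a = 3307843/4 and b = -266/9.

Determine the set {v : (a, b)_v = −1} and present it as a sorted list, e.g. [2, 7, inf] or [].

(a, b) ≡ (187, -266) mod (ℚ^×)²; places V = {2, 3, 7, 11, 17, 19, ∞}.
(a,b)_19: α=2, u≡6; β=1, v≡9 (mod 19); (6|19)=+1, (9|19)=+1; sign (−1)^0·+1^1·+1^2 = +1.
(a,b)_3: α=0, u≡1; β=-2, v≡1 (mod 3); (1|3)=+1, (1|3)=+1; sign (−1)^0·+1^-2·+1^0 = +1.
(a,b)_2: α=-2, β=1; u≡3, v≡3 (mod 8); ε(u)ε(v)=1·1, αω(v)=-2·1, βω(u)=1·1; sum ≡ 0  ⇒  +1.
(a,b)_∞: sgn(187)=+, sgn(-266)=−, so +1.
(a,b)_17: α=1, u≡12; β=0, v≡12 (mod 17); (12|17)=-1, (12|17)=-1; sign (−1)^0·-1^0·-1^1 = -1.
(a,b)_7: α=2, u≡5; β=1, v≡2 (mod 7); (5|7)=-1, (2|7)=+1; sign (−1)^0·-1^1·+1^2 = -1.
(a,b)_11: α=1, u≡7; β=0, v≡1 (mod 11); (7|11)=-1, (1|11)=+1; sign (−1)^0·-1^0·+1^1 = +1.
Ram(187, -266) = {7, 17}; no ℚ_7-point on the conic.

[7, 17]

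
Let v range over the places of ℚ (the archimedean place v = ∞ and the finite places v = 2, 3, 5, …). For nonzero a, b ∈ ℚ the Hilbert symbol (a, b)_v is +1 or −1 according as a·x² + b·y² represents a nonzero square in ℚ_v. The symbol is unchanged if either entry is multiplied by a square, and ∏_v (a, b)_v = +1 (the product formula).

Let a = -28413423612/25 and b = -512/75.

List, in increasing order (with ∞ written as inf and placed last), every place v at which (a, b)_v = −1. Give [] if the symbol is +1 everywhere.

Mod squares: a ≡ -16107383, b ≡ -6. Check v ∈ {∞, 2, 3, 5, 7, 19, 23, 29, 31, 41}.
v=7: a=7^2·(≡4), b=7^0·(≡4) mod 7; (4|7)=+1, (4|7)=+1; (−1)^{2·0·3}·(+1)^0·(+1)^2 = +1.
v=2: v_2(a)=2, v_2(b)=9; units ≡ 1, 5 (mod 8); ε·ε+αω+βω = 0·0+2·1+9·0 ≡ 0  ⇒  (a,b)_2 = +1.
v=∞: -16107383 < 0 and -6 < 0  ⇒  (a,b)_∞ = -1.
v=29: a=29^1·(≡27), b=29^0·(≡4) mod 29; (27|29)=-1, (4|29)=+1; (−1)^{1·0·14}·(-1)^0·(+1)^1 = +1.
v=5: a=5^-2·(≡3), b=5^-2·(≡1) mod 5; (3|5)=-1, (1|5)=+1; (−1)^{-2·-2·2}·(-1)^-2·(+1)^-2 = +1.
v=41: a=41^1·(≡18), b=41^0·(≡38) mod 41; (18|41)=+1, (38|41)=-1; (−1)^{1·0·20}·(+1)^0·(-1)^1 = -1.
v=23: a=23^1·(≡2), b=23^0·(≡22) mod 23; (2|23)=+1, (22|23)=-1; (−1)^{1·0·11}·(+1)^0·(-1)^1 = -1.
v=3: a=3^2·(≡1), b=3^-1·(≡1) mod 3; (1|3)=+1, (1|3)=+1; (−1)^{2·-1·1}·(+1)^-1·(+1)^2 = +1.
v=31: a=31^1·(≡30), b=31^0·(≡25) mod 31; (30|31)=-1, (25|31)=+1; (−1)^{1·0·15}·(-1)^0·(+1)^1 = +1.
v=19: a=19^1·(≡17), b=19^0·(≡18) mod 19; (17|19)=+1, (18|19)=-1; (−1)^{1·0·9}·(+1)^0·(-1)^1 = -1.
|Ram(-16107383, -6)| = 4, even; anisotropic at {19, 23, 41, ∞}.

[19, 23, 41, inf]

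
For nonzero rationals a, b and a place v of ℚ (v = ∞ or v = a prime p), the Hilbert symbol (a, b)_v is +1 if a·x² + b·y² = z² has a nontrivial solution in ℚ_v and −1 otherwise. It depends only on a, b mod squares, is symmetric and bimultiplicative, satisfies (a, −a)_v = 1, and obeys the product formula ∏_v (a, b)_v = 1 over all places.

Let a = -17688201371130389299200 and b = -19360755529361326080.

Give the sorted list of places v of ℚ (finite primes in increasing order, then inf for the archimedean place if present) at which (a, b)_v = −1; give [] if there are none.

Mod squares: a ≡ -2624622, b ≡ -1995. Check v ∈ {∞, 2, 3, 5, 7, 11, 13, 19, 23}.
v=∞: -2624622 < 0 and -1995 < 0  ⇒  (a,b)_∞ = -1.
v=13: a=13^5·(≡10), b=13^4·(≡6) mod 13; (10|13)=+1, (6|13)=-1; (−1)^{5·4·6}·(+1)^4·(-1)^5 = -1.
v=23: a=23^3·(≡2), b=23^2·(≡18) mod 23; (2|23)=+1, (18|23)=+1; (−1)^{3·2·11}·(+1)^2·(+1)^3 = +1.
v=7: a=7^1·(≡1), b=7^1·(≡2) mod 7; (1|7)=+1, (2|7)=+1; (−1)^{1·1·3}·(+1)^1·(+1)^1 = -1.
v=5: a=5^2·(≡2), b=5^1·(≡4) mod 5; (2|5)=-1, (4|5)=+1; (−1)^{2·1·2}·(-1)^1·(+1)^2 = -1.
v=19: a=19^1·(≡7), b=19^1·(≡5) mod 19; (7|19)=+1, (5|19)=+1; (−1)^{1·1·9}·(+1)^1·(+1)^1 = -1.
v=2: v_2(a)=15, v_2(b)=16; units ≡ 1, 5 (mod 8); ε·ε+αω+βω = 0·0+15·1+16·0 ≡ 1  ⇒  (a,b)_2 = -1.
v=3: a=3^3·(≡1), b=3^5·(≡1) mod 3; (1|3)=+1, (1|3)=+1; (−1)^{3·5·1}·(+1)^5·(+1)^3 = -1.
v=11: a=11^3·(≡7), b=11^2·(≡6) mod 11; (7|11)=-1, (6|11)=-1; (−1)^{3·2·5}·(-1)^2·(-1)^3 = -1.
Ram(-2624622, -1995) = {2, 3, 5, 7, 11, 13, 19, ∞}; no ℚ_2-point on the conic.

[2, 3, 5, 7, 11, 13, 19, inf]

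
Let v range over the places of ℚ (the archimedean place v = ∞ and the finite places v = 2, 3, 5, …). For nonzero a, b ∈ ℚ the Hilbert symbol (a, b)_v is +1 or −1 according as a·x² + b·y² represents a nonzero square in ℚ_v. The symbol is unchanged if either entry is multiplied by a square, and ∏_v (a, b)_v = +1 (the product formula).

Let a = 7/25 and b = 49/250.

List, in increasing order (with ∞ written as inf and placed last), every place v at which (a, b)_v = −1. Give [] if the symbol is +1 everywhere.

(a, b) ≡ (7, 10) mod (ℚ^×)²; places V = {2, 5, 7, ∞}.
(a,b)_∞: sgn(7)=+, sgn(10)=+, so +1.
(a,b)_5: α=-2, u≡2; β=-3, v≡2 (mod 5); (2|5)=-1, (2|5)=-1; sign (−1)^0·-1^-3·-1^-2 = -1.
(a,b)_7: α=1, u≡2; β=2, v≡3 (mod 7); (2|7)=+1, (3|7)=-1; sign (−1)^0·+1^2·-1^1 = -1.
(a,b)_2: α=0, β=-1; u≡7, v≡5 (mod 8); ε(u)ε(v)=1·0, αω(v)=0·1, βω(u)=-1·0; sum ≡ 0  ⇒  +1.
|Ram(7, 10)| = 2, even; anisotropic at {5, 7}.

[5, 7]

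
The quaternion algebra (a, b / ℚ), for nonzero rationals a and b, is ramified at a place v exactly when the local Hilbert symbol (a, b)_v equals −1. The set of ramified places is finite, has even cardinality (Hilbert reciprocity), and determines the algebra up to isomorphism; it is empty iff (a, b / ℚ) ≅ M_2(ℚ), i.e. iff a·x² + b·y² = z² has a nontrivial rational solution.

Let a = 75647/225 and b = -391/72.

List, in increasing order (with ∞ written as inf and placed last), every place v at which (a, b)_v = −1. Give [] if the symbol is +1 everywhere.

Mod squares: a ≡ 143, b ≡ -782. Check v ∈ {∞, 2, 3, 5, 11, 13, 17, 23}.
v=5: a=5^-2·(≡3), b=5^0·(≡2) mod 5; (3|5)=-1, (2|5)=-1; (−1)^{-2·0·2}·(-1)^0·(-1)^-2 = +1.
v=3: a=3^-2·(≡2), b=3^-2·(≡1) mod 3; (2|3)=-1, (1|3)=+1; (−1)^{-2·-2·1}·(-1)^-2·(+1)^-2 = +1.
v=13: a=13^1·(≡2), b=13^0·(≡11) mod 13; (2|13)=-1, (11|13)=-1; (−1)^{1·0·6}·(-1)^0·(-1)^1 = -1.
v=∞: 143 > 0 and -782 < 0  ⇒  (a,b)_∞ = +1.
v=11: a=11^1·(≡7), b=11^0·(≡10) mod 11; (7|11)=-1, (10|11)=-1; (−1)^{1·0·5}·(-1)^0·(-1)^1 = -1.
v=23: a=23^2·(≡22), b=23^1·(≡2) mod 23; (22|23)=-1, (2|23)=+1; (−1)^{2·1·11}·(-1)^1·(+1)^2 = -1.
v=2: v_2(a)=0, v_2(b)=-3; units ≡ 7, 1 (mod 8); ε·ε+αω+βω = 1·0+0·0+-3·0 ≡ 0  ⇒  (a,b)_2 = +1.
v=17: a=17^0·(≡12), b=17^1·(≡7) mod 17; (12|17)=-1, (7|17)=-1; (−1)^{0·1·8}·(-1)^1·(-1)^0 = -1.
Ram(143, -782) = {11, 13, 17, 23}; no ℚ_11-point on the conic.

[11, 13, 17, 23]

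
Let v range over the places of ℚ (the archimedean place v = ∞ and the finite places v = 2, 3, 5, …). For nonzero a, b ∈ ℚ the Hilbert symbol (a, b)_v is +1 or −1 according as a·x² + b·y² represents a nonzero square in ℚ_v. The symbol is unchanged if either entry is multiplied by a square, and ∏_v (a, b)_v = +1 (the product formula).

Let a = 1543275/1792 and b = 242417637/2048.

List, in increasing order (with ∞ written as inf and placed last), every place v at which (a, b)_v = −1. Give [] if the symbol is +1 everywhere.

[2, 7, 17, 19]

Mod squares: a ≡ 133, b ≡ 149226. Check v ∈ {∞, 2, 3, 5, 7, 11, 17, 19}.
v=17: a=17^0·(≡7), b=17^1·(≡5) mod 17; (7|17)=-1, (5|17)=-1; (−1)^{0·1·8}·(-1)^1·(-1)^0 = -1.
v=7: a=7^-1·(≡5), b=7^1·(≡3) mod 7; (5|7)=-1, (3|7)=-1; (−1)^{-1·1·3}·(-1)^1·(-1)^-1 = -1.
v=19: a=19^3·(≡9), b=19^3·(≡4) mod 19; (9|19)=+1, (4|19)=+1; (−1)^{3·3·9}·(+1)^3·(+1)^3 = -1.
v=5: a=5^2·(≡3), b=5^0·(≡4) mod 5; (3|5)=-1, (4|5)=+1; (−1)^{2·0·2}·(-1)^0·(+1)^2 = +1.
v=3: a=3^2·(≡1), b=3^3·(≡2) mod 3; (1|3)=+1, (2|3)=-1; (−1)^{2·3·1}·(+1)^3·(-1)^2 = +1.
v=2: v_2(a)=-8, v_2(b)=-11; units ≡ 5, 5 (mod 8); ε·ε+αω+βω = 0·0+-8·1+-11·1 ≡ 1  ⇒  (a,b)_2 = -1.
v=∞: 133 > 0 and 149226 > 0  ⇒  (a,b)_∞ = +1.
v=11: a=11^0·(≡3), b=11^1·(≡3) mod 11; (3|11)=+1, (3|11)=+1; (−1)^{0·1·5}·(+1)^1·(+1)^0 = +1.
Ram(133, 149226) = {2, 7, 17, 19}; no ℚ_2-point on the conic.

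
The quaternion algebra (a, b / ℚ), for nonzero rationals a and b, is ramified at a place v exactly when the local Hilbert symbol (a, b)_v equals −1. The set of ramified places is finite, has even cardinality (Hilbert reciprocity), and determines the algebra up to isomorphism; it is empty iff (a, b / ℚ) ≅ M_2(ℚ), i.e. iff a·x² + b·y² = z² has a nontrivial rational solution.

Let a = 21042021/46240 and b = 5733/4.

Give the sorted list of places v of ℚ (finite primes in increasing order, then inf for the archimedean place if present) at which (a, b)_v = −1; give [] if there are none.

Mod squares: a ≡ 210, b ≡ 13. Check v ∈ {∞, 2, 3, 5, 7, 11, 13, 17}.
v=17: a=17^-2·(≡12), b=17^0·(≡1) mod 17; (12|17)=-1, (1|17)=+1; (−1)^{-2·0·8}·(-1)^0·(+1)^-2 = +1.
v=13: a=13^2·(≡5), b=13^1·(≡3) mod 13; (5|13)=-1, (3|13)=+1; (−1)^{2·1·6}·(-1)^1·(+1)^2 = -1.
v=3: a=3^1·(≡1), b=3^2·(≡1) mod 3; (1|3)=+1, (1|3)=+1; (−1)^{1·2·1}·(+1)^2·(+1)^1 = +1.
v=5: a=5^-1·(≡2), b=5^0·(≡2) mod 5; (2|5)=-1, (2|5)=-1; (−1)^{-1·0·2}·(-1)^0·(-1)^-1 = -1.
v=7: a=7^3·(≡4), b=7^2·(≡3) mod 7; (4|7)=+1, (3|7)=-1; (−1)^{3·2·3}·(+1)^2·(-1)^3 = -1.
v=11: a=11^2·(≡5), b=11^0·(≡6) mod 11; (5|11)=+1, (6|11)=-1; (−1)^{2·0·5}·(+1)^0·(-1)^2 = +1.
v=2: v_2(a)=-5, v_2(b)=-2; units ≡ 1, 5 (mod 8); ε·ε+αω+βω = 0·0+-5·1+-2·0 ≡ 1  ⇒  (a,b)_2 = -1.
v=∞: 210 > 0 and 13 > 0  ⇒  (a,b)_∞ = +1.
Ram(210, 13) = {2, 5, 7, 13}; no ℚ_2-point on the conic.

[2, 5, 7, 13]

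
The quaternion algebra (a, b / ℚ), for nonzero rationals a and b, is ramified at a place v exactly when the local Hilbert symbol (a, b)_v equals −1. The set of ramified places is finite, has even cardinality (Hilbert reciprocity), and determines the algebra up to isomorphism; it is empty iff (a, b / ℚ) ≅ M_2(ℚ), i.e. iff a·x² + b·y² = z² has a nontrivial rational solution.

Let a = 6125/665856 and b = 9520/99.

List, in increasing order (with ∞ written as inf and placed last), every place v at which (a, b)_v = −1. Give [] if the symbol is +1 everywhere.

Mod squares: a ≡ 5, b ≡ 6545. Check v ∈ {∞, 2, 3, 5, 7, 11, 17}.
v=∞: 5 > 0 and 6545 > 0  ⇒  (a,b)_∞ = +1.
v=17: a=17^-2·(≡10), b=17^1·(≡6) mod 17; (10|17)=-1, (6|17)=-1; (−1)^{-2·1·8}·(-1)^1·(-1)^-2 = -1.
v=2: v_2(a)=-8, v_2(b)=4; units ≡ 5, 1 (mod 8); ε·ε+αω+βω = 0·0+-8·0+4·1 ≡ 0  ⇒  (a,b)_2 = +1.
v=3: a=3^-2·(≡2), b=3^-2·(≡2) mod 3; (2|3)=-1, (2|3)=-1; (−1)^{-2·-2·1}·(-1)^-2·(-1)^-2 = +1.
v=7: a=7^2·(≡3), b=7^1·(≡2) mod 7; (3|7)=-1, (2|7)=+1; (−1)^{2·1·3}·(-1)^1·(+1)^2 = -1.
v=5: a=5^3·(≡4), b=5^1·(≡1) mod 5; (4|5)=+1, (1|5)=+1; (−1)^{3·1·2}·(+1)^1·(+1)^3 = +1.
v=11: a=11^0·(≡5), b=11^-1·(≡3) mod 11; (5|11)=+1, (3|11)=+1; (−1)^{0·-1·5}·(+1)^-1·(+1)^0 = +1.
|Ram(5, 6545)| = 2, even; anisotropic at {7, 17}.

[7, 17]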